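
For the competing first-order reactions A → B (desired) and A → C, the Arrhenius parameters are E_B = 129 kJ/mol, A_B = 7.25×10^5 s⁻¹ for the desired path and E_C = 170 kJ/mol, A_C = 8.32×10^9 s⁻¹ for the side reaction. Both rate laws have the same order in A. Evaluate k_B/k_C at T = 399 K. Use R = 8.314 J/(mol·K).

k_B/k_C = (A_B/A_C)·exp[−(E_B−E_C)/(RT)] = (A_B/A_C)·exp[(E_C−E_B)/(RT)].
(E_C−E_B)/(RT) = (170−129)×10³/(8.314×399) = 41000/3317 = 12.36.
k_B/k_C = (7.25×10^5/8.32×10^9)·exp(12.36) = 8.714×10^-5 × 2.332×10^5 = 20.3.

20.3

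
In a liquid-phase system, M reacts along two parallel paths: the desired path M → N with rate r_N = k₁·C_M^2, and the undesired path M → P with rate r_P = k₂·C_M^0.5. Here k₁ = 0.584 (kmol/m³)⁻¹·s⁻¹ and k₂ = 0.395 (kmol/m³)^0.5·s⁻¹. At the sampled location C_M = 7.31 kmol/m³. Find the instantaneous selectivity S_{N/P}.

S_{N/P} = r_N/r_P = (k₁·C_M^2)/(k₂·C_M^0.5) = (k₁/k₂)·C_M^1.5.
= (0.584×7.310^2) / (0.395×7.310^0.5) = 31.21/1.068 = 29.2.
Since the desired path is higher order in M, keeping C_M high (PFR or concentrated feed) favours N.

29.2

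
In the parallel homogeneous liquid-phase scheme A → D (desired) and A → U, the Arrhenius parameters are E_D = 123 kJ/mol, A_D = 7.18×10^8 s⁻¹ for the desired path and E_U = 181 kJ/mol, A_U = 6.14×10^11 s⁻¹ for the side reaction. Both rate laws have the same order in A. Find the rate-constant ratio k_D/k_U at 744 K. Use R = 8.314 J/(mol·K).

13.8

Since both paths have the same order in A, the concentration cancels and S_{D/U} = k_D/k_U = (A_D/A_U)·exp[(E_U−E_D)/(RT)].
(E_U−E_D)/(RT) = (181−123)×10³/(8.314×744) = 58000/6186 = 9.377.
k_D/k_U = (7.18×10^8/6.14×10^11)·exp(9.377) = 0.001169 × 11809 = 13.8.
Since E_D < E_U, lowering the temperature improves selectivity toward D.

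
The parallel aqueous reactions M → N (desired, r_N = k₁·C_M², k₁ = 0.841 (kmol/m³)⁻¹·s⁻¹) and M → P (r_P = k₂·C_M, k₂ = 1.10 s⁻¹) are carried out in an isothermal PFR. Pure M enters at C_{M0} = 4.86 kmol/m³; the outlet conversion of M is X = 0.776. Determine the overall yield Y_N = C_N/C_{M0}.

0.522

C_M = C_{M0}(1−X) = 1.089 kmol/m³.
Along a PFR/batch, dC_P/dC_M = −r_P/(r_N+r_P) = −k₂/(k₂+k₁·C_M).
Integrating from C_{M0} to C_M: C_P = (1.10/0.841)·ln[(1.10+0.841·4.86)/(1.10+0.841·1.09)] = 1.308·ln(5.187/2.016) = 1.236 kmol/m³.
Then C_N = (C_{M0}−C_M) − C_P = 3.771 − 1.236 = 2.535 kmol/m³.
Y_N = C_N/C_{M0} = 2.535/4.86 = 0.522.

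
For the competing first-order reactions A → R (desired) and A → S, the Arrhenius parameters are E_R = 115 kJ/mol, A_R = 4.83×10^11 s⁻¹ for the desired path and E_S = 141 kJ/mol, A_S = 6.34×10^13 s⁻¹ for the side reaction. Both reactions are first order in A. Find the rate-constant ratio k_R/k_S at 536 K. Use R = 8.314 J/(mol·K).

2.60

With equal orders, S_{R/S} = k_R/k_S = (A_R/A_S)·exp[(E_S−E_R)/(RT)].
(E_S−E_R)/(RT) = (141−115)×10³/(8.314×536) = 26000/4456 = 5.834.
k_R/k_S = (4.83×10^11/6.34×10^13)·exp(5.834) = 0.007618 × 341.9 = 2.60.
Since E_R < E_S, lowering the temperature improves selectivity toward R.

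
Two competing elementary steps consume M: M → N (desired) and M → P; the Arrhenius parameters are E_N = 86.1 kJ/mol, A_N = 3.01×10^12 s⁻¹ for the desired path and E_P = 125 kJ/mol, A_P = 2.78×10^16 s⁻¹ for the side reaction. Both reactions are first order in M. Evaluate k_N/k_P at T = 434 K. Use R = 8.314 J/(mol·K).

With equal orders, S_{N/P} = k_N/k_P = (A_N/A_P)·exp[(E_P−E_N)/(RT)].
(E_P−E_N)/(RT) = (125−86.1)×10³/(8.314×434) = 38900/3608 = 10.78.
k_N/k_P = (3.01×10^12/2.78×10^16)·exp(10.78) = 1.083×10^-4 × 48087 = 5.21.
Since E_N < E_P, lowering the temperature improves selectivity toward N.

5.21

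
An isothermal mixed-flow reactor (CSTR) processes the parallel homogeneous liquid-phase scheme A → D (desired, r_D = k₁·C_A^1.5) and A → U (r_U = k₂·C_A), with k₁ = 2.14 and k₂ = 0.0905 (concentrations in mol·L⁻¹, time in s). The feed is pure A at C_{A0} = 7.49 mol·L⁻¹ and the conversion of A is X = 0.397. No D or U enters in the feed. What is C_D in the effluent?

Exit C_A = C_{A0}(1−X) = 7.49×0.603 = 4.516 mol·L⁻¹.
Rates in a CSTR are evaluated at the outlet concentration: r_D = 2.14×4.516^1.5 = 20.54, r_U = 0.0905×4.516 = 0.4087.
Fraction of consumed A going to D: r_D/(r_D+r_U) = 0.9805.
C_D = 0.9805·C_{A0}·X = 0.9805×7.49×0.397 = 2.92 mol·L⁻¹.

2.92 mol·L⁻¹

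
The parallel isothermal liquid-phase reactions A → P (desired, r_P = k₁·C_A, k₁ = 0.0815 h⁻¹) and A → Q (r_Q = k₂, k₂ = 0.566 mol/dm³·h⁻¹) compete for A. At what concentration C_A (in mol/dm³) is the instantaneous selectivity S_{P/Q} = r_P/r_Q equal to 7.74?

53.8 mol/dm³

S_{P/Q} = (k₁/k₂)·C_A ⇒ C_A = S·k₂/k₁.
= 7.74×0.566/0.0815 = 53.8 mol/dm³.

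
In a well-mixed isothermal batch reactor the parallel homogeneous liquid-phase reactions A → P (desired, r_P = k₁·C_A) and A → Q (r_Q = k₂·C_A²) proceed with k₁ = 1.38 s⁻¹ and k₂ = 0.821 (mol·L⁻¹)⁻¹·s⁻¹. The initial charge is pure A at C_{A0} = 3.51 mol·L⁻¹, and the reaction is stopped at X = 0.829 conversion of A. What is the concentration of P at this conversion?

C_A = C_{A0}(1−X) = 0.6002 mol·L⁻¹.
Along a PFR/batch, dC_P/dC_A = −r_P/(r_P+r_Q) = −k₁/(k₁+k₂·C_A).
Integrating from C_{A0} to C_A: C_P = (1.38/0.821)·ln[(1.38+0.821·3.51)/(1.38+0.821·0.600)] = 1.681·ln(4.262/1.873) = 1.382 mol·L⁻¹.

1.38 mol·L⁻¹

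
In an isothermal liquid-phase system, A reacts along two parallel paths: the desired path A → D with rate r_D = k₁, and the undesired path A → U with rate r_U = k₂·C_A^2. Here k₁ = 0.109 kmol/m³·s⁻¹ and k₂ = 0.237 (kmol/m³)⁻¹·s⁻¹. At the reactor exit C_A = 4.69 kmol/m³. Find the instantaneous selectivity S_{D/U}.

0.0209

S_{D/U} = r_D/r_U = (k₁)/(k₂·C_A^2) = (k₁/k₂)·C_A^-2.
= (0.109) / (0.237×4.690^2) = 0.1090/5.213 = 0.0209.
The undesired path is higher order in A, so low C_A (CSTR or dilute feed) favours D.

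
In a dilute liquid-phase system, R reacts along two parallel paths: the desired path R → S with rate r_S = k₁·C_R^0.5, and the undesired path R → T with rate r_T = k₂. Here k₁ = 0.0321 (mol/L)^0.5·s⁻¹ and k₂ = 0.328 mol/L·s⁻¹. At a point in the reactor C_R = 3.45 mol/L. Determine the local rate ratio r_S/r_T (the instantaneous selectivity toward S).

0.182

S_{S/T} = r_S/r_T = (k₁·C_R^0.5)/(k₂) = (k₁/k₂)·C_R^0.5.
= (0.0321×3.450^0.5) / (0.328) = 0.05962/0.3280 = 0.182.
Since the desired path is higher order in R, keeping C_R high (PFR or concentrated feed) favours S.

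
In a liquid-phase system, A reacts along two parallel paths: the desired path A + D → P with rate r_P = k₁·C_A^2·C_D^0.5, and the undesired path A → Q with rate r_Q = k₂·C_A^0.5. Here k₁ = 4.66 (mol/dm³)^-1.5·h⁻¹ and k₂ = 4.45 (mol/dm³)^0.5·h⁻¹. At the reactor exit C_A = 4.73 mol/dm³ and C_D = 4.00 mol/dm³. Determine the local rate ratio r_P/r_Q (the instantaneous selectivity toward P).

21.5

S_{P/Q} = r_P/r_Q = (k₁·C_A^2·C_D^0.5)/(k₂·C_A^0.5) = (k₁/k₂)·C_A^1.5·C_D^0.5.
= (4.66×4.730^2×4.000^0.5) / (4.45×4.730^0.5) = 208.5/9.678 = 21.5.
Since the desired path is higher order in A, keeping C_A high (PFR or concentrated feed) favours P.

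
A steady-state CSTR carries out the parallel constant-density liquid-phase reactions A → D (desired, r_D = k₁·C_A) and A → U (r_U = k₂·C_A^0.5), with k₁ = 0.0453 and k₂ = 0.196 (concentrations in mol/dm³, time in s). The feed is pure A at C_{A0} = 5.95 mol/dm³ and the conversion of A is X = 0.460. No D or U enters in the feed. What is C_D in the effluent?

Exit C_A = C_{A0}(1−X) = 5.95×0.540 = 3.213 mol/dm³.
A CSTR operates uniformly at the exit composition, giving r_D = 0.1455 and r_U = 0.3513 (each k·C_A^n at C_A = 3.213).
Fraction of consumed A going to D: r_D/(r_D+r_U) = 0.2929.
C_D = 0.2929·C_{A0}·X = 0.2929×5.95×0.460 = 0.802 mol/dm³.

0.802 mol/dm³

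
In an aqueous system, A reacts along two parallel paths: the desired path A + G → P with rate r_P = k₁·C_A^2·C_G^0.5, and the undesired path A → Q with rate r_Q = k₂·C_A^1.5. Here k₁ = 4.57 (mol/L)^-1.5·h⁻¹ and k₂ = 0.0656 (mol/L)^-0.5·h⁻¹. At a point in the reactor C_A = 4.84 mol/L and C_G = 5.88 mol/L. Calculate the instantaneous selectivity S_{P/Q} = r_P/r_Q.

S_{P/Q} = r_P/r_Q = (k₁·C_A^2·C_G^0.5)/(k₂·C_A^1.5) = (k₁/k₂)·C_A^0.5·C_G^0.5.
= (4.57×4.840^2×5.880^0.5) / (0.0656×4.840^1.5) = 259.6/0.6985 = 372.
Since the desired path is higher order in A, keeping C_A high (PFR or concentrated feed) favours P.

372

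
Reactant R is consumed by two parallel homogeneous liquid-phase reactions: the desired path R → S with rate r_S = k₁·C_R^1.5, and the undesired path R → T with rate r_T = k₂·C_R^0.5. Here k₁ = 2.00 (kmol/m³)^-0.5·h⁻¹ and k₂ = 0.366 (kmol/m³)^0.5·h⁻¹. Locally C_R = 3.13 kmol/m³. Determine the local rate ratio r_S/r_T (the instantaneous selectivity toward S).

S_{S/T} = r_S/r_T = (k₁·C_R^1.5)/(k₂·C_R^0.5) = (k₁/k₂)·C_R.
= (2.00×3.130^1.5) / (0.366×3.130^0.5) = 11.08/0.6475 = 17.1.
Since the desired path is higher order in R, keeping C_R high (PFR or concentrated feed) favours S.

17.1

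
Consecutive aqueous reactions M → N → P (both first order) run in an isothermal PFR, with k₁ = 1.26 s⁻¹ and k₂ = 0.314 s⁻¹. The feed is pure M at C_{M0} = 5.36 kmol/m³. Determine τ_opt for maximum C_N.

The intermediate peaks when r₁ = r₂, i.e. k₁e^(−k₁τ) = k₂e^(−k₂τ), giving τ_opt = ln(k₂/k₁)/(k₂−k₁).
= ln(0.314/1.26)/(0.314−1.26) = ln(0.2492)/-0.9460 = -1.389/-0.9460 = 1.47 s.

1.47 s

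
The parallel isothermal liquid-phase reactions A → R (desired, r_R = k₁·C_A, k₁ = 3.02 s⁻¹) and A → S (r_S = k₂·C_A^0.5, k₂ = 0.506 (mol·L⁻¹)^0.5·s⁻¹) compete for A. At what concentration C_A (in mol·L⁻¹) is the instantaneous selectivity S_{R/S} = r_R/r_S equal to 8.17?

1.87 mol·L⁻¹

S_{R/S} = (k₁/k₂)·C_A^0.5 ⇒ C_A = (S·k₂/k₁)^(2).
= (8.17×0.506/3.02)^(2) = (1.369)^(2) = 1.87 mol·L⁻¹.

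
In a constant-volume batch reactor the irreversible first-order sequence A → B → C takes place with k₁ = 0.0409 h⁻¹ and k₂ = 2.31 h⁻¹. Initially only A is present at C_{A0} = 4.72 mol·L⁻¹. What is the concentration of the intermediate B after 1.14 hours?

For first-order series with pure A initially, C_B(t) = k₁C_{A0}/(k₂−k₁)·(e^(−k₁t) − e^(−k₂t)).
e^(−k₁t) = e^(−0.0409×1.14) = e^(−0.04663) = 0.9544; e^(−k₂t) = e^(−2.633) = 0.07183.
C_B = 0.0409×4.72/(2.31−0.0409) × (0.9544−0.07183) = 0.08508×0.8826 = 0.07509 mol·L⁻¹.

0.0751 mol·L⁻¹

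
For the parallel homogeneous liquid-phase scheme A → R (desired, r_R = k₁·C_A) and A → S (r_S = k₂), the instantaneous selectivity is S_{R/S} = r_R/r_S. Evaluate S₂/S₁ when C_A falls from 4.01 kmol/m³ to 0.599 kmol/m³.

S_{R/S} = (k₁/k₂)·C_A, so S₂/S₁ = (C_{A,2}/C_{A,1}).
= 0.599/4.01 = 0.149.
Selectivity toward R falls as C_A falls — high-concentration operation is favoured.

0.149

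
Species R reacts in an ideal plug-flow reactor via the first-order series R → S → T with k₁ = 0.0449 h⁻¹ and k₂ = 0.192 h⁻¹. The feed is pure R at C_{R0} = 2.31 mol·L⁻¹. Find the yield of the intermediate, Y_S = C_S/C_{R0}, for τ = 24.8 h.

Solving the coupled first-order balances gives C_S(τ) = [k₁/(k₂−k₁)]·C_{R0}·(e^(−k₁τ) − e^(−k₂τ)).
e^(−k₁τ) = e^(−0.0449×24.8) = e^(−1.114) = 0.3284; e^(−k₂τ) = e^(−4.762) = 0.008552.
C_S = 0.0449×2.31/(0.192−0.0449) × (0.3284−0.008552) = 0.7051×0.3198 = 0.2255 mol·L⁻¹.
Y_S = C_S/C_{R0} = 0.2255/2.31 = 0.0976.

0.0976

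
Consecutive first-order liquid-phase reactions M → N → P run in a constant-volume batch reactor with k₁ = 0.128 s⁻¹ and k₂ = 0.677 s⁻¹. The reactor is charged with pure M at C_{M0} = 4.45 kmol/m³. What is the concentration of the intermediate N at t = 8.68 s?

0.339 kmol/m³

For first-order series with pure M initially, C_N(t) = k₁C_{M0}/(k₂−k₁)·(e^(−k₁t) − e^(−k₂t)).
e^(−k₁t) = e^(−0.128×8.68) = e^(−1.111) = 0.3292; e^(−k₂t) = e^(−5.876) = 0.002805.
C_N = 0.128×4.45/(0.677−0.128) × (0.3292−0.002805) = 1.038×0.3264 = 0.3387 kmol/m³.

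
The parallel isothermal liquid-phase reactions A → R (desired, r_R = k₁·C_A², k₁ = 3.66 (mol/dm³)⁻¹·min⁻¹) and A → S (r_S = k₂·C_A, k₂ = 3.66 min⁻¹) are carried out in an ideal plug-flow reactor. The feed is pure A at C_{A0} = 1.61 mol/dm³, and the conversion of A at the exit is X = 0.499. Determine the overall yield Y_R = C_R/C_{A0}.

0.270

C_A = C_{A0}(1−X) = 0.8066 mol/dm³.
Along a PFR/batch, dC_S/dC_A = −r_S/(r_R+r_S) = −k₂/(k₂+k₁·C_A).
Integrating from C_{A0} to C_A: C_S = (3.66/3.66)·ln[(3.66+3.66·1.61)/(3.66+3.66·0.807)] = 1.000·ln(9.553/6.612) = 0.3679 mol/dm³.
Then C_R = (C_{A0}−C_A) − C_S = 0.8034 − 0.3679 = 0.4355 mol/dm³.
Y_R = C_R/C_{A0} = 0.4355/1.61 = 0.270.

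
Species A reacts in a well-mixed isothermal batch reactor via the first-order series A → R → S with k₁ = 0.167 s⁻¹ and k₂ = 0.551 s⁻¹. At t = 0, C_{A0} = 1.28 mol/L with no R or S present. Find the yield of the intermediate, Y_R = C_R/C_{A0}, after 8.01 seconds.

The intermediate concentration in a first-order A→B→C sequence is C_R = k₁C_{A0}(e^(−k₁t) − e^(−k₂t))/(k₂−k₁).
e^(−k₁t) = e^(−0.167×8.01) = e^(−1.338) = 0.2625; e^(−k₂t) = e^(−4.414) = 0.01211.
C_R = 0.167×1.28/(0.551−0.167) × (0.2625−0.01211) = 0.5567×0.2503 = 0.1394 mol/L.
Y_R = C_R/C_{A0} = 0.1394/1.28 = 0.109.

0.109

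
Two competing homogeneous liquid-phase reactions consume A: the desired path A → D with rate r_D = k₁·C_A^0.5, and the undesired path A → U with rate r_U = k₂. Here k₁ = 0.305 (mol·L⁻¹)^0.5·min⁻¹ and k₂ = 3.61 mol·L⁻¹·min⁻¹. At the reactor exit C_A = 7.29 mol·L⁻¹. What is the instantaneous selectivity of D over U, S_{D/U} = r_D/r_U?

S_{D/U} = r_D/r_U = (k₁·C_A^0.5)/(k₂) = (k₁/k₂)·C_A^0.5.
= (0.305×7.290^0.5) / (3.61) = 0.8235/3.610 = 0.228.
Since the desired path is higher order in A, keeping C_A high (PFR or concentrated feed) favours D.

0.228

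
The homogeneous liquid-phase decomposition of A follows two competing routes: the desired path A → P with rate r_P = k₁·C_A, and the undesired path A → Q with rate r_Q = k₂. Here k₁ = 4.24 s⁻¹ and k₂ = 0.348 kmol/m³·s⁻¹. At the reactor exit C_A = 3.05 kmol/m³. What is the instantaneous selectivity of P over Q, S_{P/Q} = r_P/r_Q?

S_{P/Q} = r_P/r_Q = (k₁·C_A)/(k₂) = (k₁/k₂)·C_A.
= (4.24×3.050) / (0.348) = 12.93/0.3480 = 37.2.

37.2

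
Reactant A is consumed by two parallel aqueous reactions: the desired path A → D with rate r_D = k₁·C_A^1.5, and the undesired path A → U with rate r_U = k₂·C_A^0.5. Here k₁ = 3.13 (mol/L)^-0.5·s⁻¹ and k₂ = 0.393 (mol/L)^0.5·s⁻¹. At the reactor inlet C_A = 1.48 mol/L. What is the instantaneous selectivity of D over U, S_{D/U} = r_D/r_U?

11.8

S_{D/U} = r_D/r_U = (k₁·C_A^1.5)/(k₂·C_A^0.5) = (k₁/k₂)·C_A.
= (3.13×1.480^1.5) / (0.393×1.480^0.5) = 5.636/0.4781 = 11.8.
Since the desired path is higher order in A, keeping C_A high (PFR or concentrated feed) favours D.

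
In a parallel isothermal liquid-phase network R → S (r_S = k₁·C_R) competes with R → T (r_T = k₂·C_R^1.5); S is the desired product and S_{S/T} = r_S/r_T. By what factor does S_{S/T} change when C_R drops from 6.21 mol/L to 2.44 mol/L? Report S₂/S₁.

1.60

S_{S/T} = (k₁/k₂)·C_R^-0.5, so S₂/S₁ = (C_{R,2}/C_{R,1})^-0.5.
= (2.44/6.21)^(-0.5) = (0.3929)^(-0.5) = 1.60.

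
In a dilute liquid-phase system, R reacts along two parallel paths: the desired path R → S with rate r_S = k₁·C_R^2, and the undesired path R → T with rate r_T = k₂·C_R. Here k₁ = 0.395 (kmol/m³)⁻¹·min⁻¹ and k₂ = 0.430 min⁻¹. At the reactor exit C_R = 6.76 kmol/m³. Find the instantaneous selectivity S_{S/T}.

S_{S/T} = r_S/r_T = (k₁·C_R^2)/(k₂·C_R) = (k₁/k₂)·C_R.
= (0.395×6.760^2) / (0.430×6.760) = 18.05/2.907 = 6.21.
Since the desired path is higher order in R, keeping C_R high (PFR or concentrated feed) favours S.

6.21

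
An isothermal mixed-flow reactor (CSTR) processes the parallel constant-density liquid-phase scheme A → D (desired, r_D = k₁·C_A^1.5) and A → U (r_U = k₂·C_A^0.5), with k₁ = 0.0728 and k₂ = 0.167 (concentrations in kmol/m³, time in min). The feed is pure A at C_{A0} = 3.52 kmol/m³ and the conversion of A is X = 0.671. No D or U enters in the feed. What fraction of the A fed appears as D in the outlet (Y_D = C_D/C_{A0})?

0.225

Exit C_A = C_{A0}(1−X) = 3.52×0.329 = 1.158 kmol/m³.
A CSTR operates uniformly at the exit composition, giving r_D = 0.09073 and r_U = 0.1797 (each k·C_A^n at C_A = 1.158).
Fraction of consumed A going to D: r_D/(r_D+r_U) = 0.3355.
C_D = 0.3355·C_{A0}·X = 0.3355×3.52×0.671 = 0.792 kmol/m³; Y_D = C_D/C_{A0} = 0.225.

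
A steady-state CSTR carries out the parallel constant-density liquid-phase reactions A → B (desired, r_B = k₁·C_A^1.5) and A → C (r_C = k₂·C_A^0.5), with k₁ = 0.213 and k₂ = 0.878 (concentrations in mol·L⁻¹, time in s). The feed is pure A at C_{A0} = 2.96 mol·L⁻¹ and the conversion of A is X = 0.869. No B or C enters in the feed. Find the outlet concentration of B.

Exit C_A = C_{A0}(1−X) = 2.96×0.131 = 0.3878 mol·L⁻¹.
In a CSTR the entire volume is at exit conditions, so r_B = 0.213×0.3878^1.5 = 0.05143 and r_C = 0.878×0.3878^0.5 = 0.5467.
Fraction of consumed A going to B: r_B/(r_B+r_C) = 0.08598.
C_B = 0.08598·C_{A0}·X = 0.08598×2.96×0.869 = 0.221 mol·L⁻¹.

0.221 mol·L⁻¹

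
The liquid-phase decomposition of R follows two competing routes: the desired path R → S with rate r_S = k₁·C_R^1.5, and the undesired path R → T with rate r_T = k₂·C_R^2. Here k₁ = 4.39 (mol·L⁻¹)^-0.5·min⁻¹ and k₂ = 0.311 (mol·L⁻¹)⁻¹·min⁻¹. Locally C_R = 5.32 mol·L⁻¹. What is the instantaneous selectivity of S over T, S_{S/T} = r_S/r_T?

6.12

S_{S/T} = r_S/r_T = (k₁·C_R^1.5)/(k₂·C_R^2) = (k₁/k₂)·C_R^-0.5.
= (4.39×5.320^1.5) / (0.311×5.320^2) = 53.87/8.802 = 6.12.
The undesired path is higher order in R, so low C_R (CSTR or dilute feed) favours S.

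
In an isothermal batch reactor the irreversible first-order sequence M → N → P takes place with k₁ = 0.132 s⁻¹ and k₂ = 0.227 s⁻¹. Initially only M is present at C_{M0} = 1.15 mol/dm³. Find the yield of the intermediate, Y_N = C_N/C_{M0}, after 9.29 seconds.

0.239

For first-order series with pure M initially, C_N(t) = k₁C_{M0}/(k₂−k₁)·(e^(−k₁t) − e^(−k₂t)).
e^(−k₁t) = e^(−0.132×9.29) = e^(−1.226) = 0.2934; e^(−k₂t) = e^(−2.109) = 0.1214.
C_N = 0.132×1.15/(0.227−0.132) × (0.2934−0.1214) = 1.598×0.1720 = 0.2748 mol/dm³.
Y_N = C_N/C_{M0} = 0.2748/1.15 = 0.239.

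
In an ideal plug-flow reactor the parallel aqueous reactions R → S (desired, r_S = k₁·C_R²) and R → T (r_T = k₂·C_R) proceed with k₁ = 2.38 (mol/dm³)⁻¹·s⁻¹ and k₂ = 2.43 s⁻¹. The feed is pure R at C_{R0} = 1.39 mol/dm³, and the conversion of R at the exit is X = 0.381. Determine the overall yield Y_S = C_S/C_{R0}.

C_R = C_{R0}(1−X) = 0.8604 mol/dm³.
Along a PFR/batch, dC_T/dC_R = −r_T/(r_S+r_T) = −k₂/(k₂+k₁·C_R).
Integrating from C_{R0} to C_R: C_T = (2.43/2.38)·ln[(2.43+2.38·1.39)/(2.43+2.38·0.860)] = 1.021·ln(5.738/4.478) = 0.2532 mol/dm³.
Then C_S = (C_{R0}−C_R) − C_T = 0.5296 − 0.2532 = 0.2764 mol/dm³.
Y_S = C_S/C_{R0} = 0.2764/1.39 = 0.199.

0.199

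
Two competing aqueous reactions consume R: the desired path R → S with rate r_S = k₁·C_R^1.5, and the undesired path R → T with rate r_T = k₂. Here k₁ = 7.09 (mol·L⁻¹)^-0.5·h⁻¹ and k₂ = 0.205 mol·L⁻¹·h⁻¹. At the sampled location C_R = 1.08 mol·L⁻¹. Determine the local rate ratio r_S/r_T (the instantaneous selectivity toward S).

S_{S/T} = r_S/r_T = (k₁·C_R^1.5)/(k₂) = (k₁/k₂)·C_R^1.5.
= (7.09×1.080^1.5) / (0.205) = 7.958/0.2050 = 38.8.
Since the desired path is higher order in R, keeping C_R high (PFR or concentrated feed) favours S.

38.8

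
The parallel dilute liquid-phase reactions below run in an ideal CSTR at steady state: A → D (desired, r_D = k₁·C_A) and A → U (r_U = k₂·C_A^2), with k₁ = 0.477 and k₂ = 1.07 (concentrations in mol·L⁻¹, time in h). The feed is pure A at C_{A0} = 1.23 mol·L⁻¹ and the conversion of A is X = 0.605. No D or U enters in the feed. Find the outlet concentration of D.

Exit C_A = C_{A0}(1−X) = 1.23×0.395 = 0.4859 mol·L⁻¹.
Rates in a CSTR are evaluated at the outlet concentration: r_D = 0.477×0.4859 = 0.2318, r_U = 1.07×0.4859^2 = 0.2526.
Fraction of consumed A going to D: r_D/(r_D+r_U) = 0.4785.
C_D = 0.4785·C_{A0}·X = 0.4785×1.23×0.605 = 0.356 mol·L⁻¹.

0.356 mol·L⁻¹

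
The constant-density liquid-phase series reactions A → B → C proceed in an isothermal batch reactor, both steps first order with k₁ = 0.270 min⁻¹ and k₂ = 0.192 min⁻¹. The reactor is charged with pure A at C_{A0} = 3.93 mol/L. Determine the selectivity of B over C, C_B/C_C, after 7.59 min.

The intermediate concentration in a first-order A→B→C sequence is C_B = k₁C_{A0}(e^(−k₁t) − e^(−k₂t))/(k₂−k₁).
e^(−k₁t) = e^(−0.270×7.59) = e^(−2.049) = 0.1288; e^(−k₂t) = e^(−1.457) = 0.2329.
C_B = 0.270×3.93/(0.192−0.270) × (0.1288−0.2329) = (-13.60)×(-0.1040) = 1.415 mol/L.
C_A = C_{A0}e^(−k₁t) = 0.5063 mol/L, so C_C = C_{A0}−C_A−C_B = 2.008 mol/L; C_B/C_C = 0.705.

0.705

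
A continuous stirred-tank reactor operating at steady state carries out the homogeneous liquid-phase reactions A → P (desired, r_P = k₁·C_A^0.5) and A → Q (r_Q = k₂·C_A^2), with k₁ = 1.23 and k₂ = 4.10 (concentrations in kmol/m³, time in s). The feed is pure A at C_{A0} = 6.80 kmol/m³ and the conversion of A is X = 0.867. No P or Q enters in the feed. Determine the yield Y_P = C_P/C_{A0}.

Exit C_A = C_{A0}(1−X) = 6.80×0.133 = 0.9044 kmol/m³.
A CSTR operates uniformly at the exit composition, giving r_P = 1.170 and r_Q = 3.354 (each k·C_A^n at C_A = 0.9044).
Fraction of consumed A going to P: r_P/(r_P+r_Q) = 0.2586.
C_P = 0.2586·C_{A0}·X = 0.2586×6.80×0.867 = 1.52 kmol/m³; Y_P = C_P/C_{A0} = 0.224.

0.224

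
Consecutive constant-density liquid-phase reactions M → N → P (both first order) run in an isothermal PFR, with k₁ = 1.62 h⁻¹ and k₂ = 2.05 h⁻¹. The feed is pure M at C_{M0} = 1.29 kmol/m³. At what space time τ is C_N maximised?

For first-order series the maximum of C_N occurs at τ_opt = ln(k₂/k₁)/(k₂−k₁).
= ln(2.05/1.62)/(2.05−1.62) = ln(1.265)/0.4300 = 0.2354/0.4300 = 0.547 h.

0.547 h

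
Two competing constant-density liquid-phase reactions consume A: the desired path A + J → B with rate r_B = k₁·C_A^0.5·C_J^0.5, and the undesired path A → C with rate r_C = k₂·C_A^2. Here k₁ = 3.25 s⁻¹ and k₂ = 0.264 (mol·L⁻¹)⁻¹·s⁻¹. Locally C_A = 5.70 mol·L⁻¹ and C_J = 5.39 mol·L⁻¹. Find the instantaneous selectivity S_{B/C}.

2.10

S_{B/C} = r_B/r_C = (k₁·C_A^0.5·C_J^0.5)/(k₂·C_A^2) = (k₁/k₂)·C_A^-1.5·C_J^0.5.
= (3.25×5.700^0.5×5.390^0.5) / (0.264×5.700^2) = 18.01/8.577 = 2.10.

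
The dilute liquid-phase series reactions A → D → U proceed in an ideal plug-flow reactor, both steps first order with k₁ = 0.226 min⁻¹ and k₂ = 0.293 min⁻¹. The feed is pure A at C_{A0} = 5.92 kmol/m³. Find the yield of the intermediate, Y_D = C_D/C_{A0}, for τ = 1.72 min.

0.249

Solving the coupled first-order balances gives C_D(τ) = [k₁/(k₂−k₁)]·C_{A0}·(e^(−k₁τ) − e^(−k₂τ)).
e^(−k₁τ) = e^(−0.226×1.72) = e^(−0.3887) = 0.6779; e^(−k₂τ) = e^(−0.5040) = 0.6041.
C_D = 0.226×5.92/(0.293−0.226) × (0.6779−0.6041) = 19.97×0.07379 = 1.474 kmol/m³.
Y_D = C_D/C_{A0} = 1.474/5.92 = 0.249.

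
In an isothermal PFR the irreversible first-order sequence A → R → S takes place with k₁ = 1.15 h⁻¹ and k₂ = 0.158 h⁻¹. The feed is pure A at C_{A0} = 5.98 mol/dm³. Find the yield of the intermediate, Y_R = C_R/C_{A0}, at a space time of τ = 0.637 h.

The intermediate concentration in a first-order A→B→C sequence is C_R = k₁C_{A0}(e^(−k₁τ) − e^(−k₂τ))/(k₂−k₁).
e^(−k₁τ) = e^(−1.15×0.637) = e^(−0.7325) = 0.4807; e^(−k₂τ) = e^(−0.1006) = 0.9043.
C_R = 1.15×5.98/(0.158−1.15) × (0.4807−0.9043) = (-6.932)×(-0.4236) = 2.936 mol/dm³.
Y_R = C_R/C_{A0} = 2.936/5.98 = 0.491.

0.491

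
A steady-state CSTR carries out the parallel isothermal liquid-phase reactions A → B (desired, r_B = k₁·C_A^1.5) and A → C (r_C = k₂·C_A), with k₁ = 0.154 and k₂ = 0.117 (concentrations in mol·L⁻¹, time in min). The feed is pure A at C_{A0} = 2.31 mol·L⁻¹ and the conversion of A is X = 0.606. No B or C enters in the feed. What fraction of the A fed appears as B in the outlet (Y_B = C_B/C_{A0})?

0.337

Exit C_A = C_{A0}(1−X) = 2.31×0.394 = 0.9101 mol·L⁻¹.
In a CSTR the entire volume is at exit conditions, so r_B = 0.154×0.9101^1.5 = 0.1337 and r_C = 0.117×0.9101 = 0.1065.
Fraction of consumed A going to B: r_B/(r_B+r_C) = 0.5567.
C_B = 0.5567·C_{A0}·X = 0.5567×2.31×0.606 = 0.779 mol·L⁻¹; Y_B = C_B/C_{A0} = 0.337.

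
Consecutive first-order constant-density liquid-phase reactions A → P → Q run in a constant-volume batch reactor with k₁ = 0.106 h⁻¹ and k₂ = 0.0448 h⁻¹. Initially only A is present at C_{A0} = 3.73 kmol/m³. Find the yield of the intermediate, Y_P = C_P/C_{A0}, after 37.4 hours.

0.291

For first-order series with pure A initially, C_P(t) = k₁C_{A0}/(k₂−k₁)·(e^(−k₁t) − e^(−k₂t)).
e^(−k₁t) = e^(−0.106×37.4) = e^(−3.964) = 0.01898; e^(−k₂t) = e^(−1.676) = 0.1872.
C_P = 0.106×3.73/(0.0448−0.106) × (0.01898−0.1872) = (-6.460)×(-0.1682) = 1.087 kmol/m³.
Y_P = C_P/C_{A0} = 1.087/3.73 = 0.291.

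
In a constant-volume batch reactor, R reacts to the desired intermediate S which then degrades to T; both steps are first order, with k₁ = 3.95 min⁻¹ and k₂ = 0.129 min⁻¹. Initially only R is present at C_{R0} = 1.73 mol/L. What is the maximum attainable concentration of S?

1.54 mol/L

At the optimum, C_{S,max}/C_{R0} = (k₁/k₂)^[k₂/(k₂−k₁)].
= (3.95/0.129)^(0.129/(0.129−3.95)) = (30.62)^(-0.03376) = 0.8909.
C_{S,max} = 0.8909×1.73 = 1.54 mol/L.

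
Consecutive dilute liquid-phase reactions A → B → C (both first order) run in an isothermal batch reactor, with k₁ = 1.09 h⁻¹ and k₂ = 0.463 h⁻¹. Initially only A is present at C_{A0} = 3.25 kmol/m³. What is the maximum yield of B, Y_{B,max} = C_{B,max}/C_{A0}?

Evaluating C_B at t_opt = ln(k₂/k₁)/(k₂−k₁) gives C_{B,max}/C_{A0} = (k₁/k₂)^[k₂/(k₂−k₁)].
= (1.09/0.463)^(0.463/(0.463−1.09)) = (2.354)^(-0.7384) = 0.5314.

0.531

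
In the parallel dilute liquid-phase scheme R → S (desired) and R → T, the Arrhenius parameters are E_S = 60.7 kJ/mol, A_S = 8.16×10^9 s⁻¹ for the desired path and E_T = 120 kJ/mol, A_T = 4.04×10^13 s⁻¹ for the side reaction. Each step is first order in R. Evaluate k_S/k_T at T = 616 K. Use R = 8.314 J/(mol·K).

21.6

Since both paths have the same order in R, the concentration cancels and S_{S/T} = k_S/k_T = (A_S/A_T)·exp[(E_T−E_S)/(RT)].
(E_T−E_S)/(RT) = (120−60.7)×10³/(8.314×616) = 59300/5121 = 11.58.
k_S/k_T = (8.16×10^9/4.04×10^13)·exp(11.58) = 2.020×10^-4 × 1.068×10^5 = 21.6.
Since E_S < E_T, lowering the temperature improves selectivity toward S.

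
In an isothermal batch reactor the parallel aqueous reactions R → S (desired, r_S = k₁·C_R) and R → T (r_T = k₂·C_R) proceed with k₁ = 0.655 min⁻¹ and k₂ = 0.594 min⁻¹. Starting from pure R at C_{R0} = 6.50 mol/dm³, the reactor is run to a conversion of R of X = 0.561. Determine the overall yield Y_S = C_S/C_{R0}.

C_R = C_{R0}(1−X) = 2.853 mol/dm³.
Both paths are first order in R, so the instantaneous fraction to S is constant: dC_S/d(−C_R) = k₁/(k₁+k₂) = 0.5244.
C_S = 0.5244·(C_{R0}−C_R) = 0.5244×3.647 = 1.91 mol/dm³.
Y_S = C_S/C_{R0} = 1.912/6.50 = 0.294.

0.294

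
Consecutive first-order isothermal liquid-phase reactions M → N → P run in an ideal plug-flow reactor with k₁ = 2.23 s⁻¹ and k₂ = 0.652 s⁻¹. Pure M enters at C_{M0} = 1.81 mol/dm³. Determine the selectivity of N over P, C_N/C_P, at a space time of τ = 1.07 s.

1.71

The intermediate concentration in a first-order A→B→C sequence is C_N = k₁C_{M0}(e^(−k₁τ) − e^(−k₂τ))/(k₂−k₁).
e^(−k₁τ) = e^(−2.23×1.07) = e^(−2.386) = 0.09199; e^(−k₂τ) = e^(−0.6976) = 0.4978.
C_N = 2.23×1.81/(0.652−2.23) × (0.09199−0.4978) = (-2.558)×(-0.4058) = 1.038 mol/dm³.
C_M = C_{M0}e^(−k₁τ) = 0.1665 mol/dm³, so C_P = C_{M0}−C_M−C_N = 0.6056 mol/dm³; C_N/C_P = 1.71.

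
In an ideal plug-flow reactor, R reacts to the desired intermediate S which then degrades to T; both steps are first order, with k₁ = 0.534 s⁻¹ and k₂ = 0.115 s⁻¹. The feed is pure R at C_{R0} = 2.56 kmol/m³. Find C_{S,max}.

At the optimum, C_{S,max}/C_{R0} = (k₁/k₂)^[k₂/(k₂−k₁)].
= (0.534/0.115)^(0.115/(0.115−0.534)) = (4.643)^(-0.2745) = 0.6561.
C_{S,max} = 0.6561×2.56 = 1.68 kmol/m³.

1.68 kmol/m³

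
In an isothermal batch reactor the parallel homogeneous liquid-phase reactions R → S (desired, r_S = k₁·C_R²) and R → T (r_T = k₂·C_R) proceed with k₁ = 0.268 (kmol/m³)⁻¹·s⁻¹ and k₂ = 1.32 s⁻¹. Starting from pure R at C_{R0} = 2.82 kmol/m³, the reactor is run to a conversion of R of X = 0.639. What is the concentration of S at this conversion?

0.498 kmol/m³

C_R = C_{R0}(1−X) = 1.018 kmol/m³.
Along a PFR/batch, dC_T/dC_R = −r_T/(r_S+r_T) = −k₂/(k₂+k₁·C_R).
Integrating from C_{R0} to C_R: C_T = (1.32/0.268)·ln[(1.32+0.268·2.82)/(1.32+0.268·1.02)] = 4.925·ln(2.076/1.593) = 1.304 kmol/m³.
Then C_S = (C_{R0}−C_R) − C_T = 1.802 − 1.304 = 0.4977 kmol/m³.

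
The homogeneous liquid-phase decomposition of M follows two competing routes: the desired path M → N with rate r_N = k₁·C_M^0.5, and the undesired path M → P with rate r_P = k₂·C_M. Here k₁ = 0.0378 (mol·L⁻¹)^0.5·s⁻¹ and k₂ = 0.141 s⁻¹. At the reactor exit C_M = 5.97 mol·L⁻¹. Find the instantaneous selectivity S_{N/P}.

0.110

S_{N/P} = r_N/r_P = (k₁·C_M^0.5)/(k₂·C_M) = (k₁/k₂)·C_M^-0.5.
= (0.0378×5.970^0.5) / (0.141×5.970) = 0.09236/0.8418 = 0.110.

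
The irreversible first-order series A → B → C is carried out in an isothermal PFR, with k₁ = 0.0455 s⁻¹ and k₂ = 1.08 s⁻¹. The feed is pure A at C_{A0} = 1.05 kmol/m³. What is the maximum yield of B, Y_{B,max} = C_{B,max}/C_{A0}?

Evaluating C_B at τ_opt = ln(k₂/k₁)/(k₂−k₁) gives C_{B,max}/C_{A0} = (k₁/k₂)^[k₂/(k₂−k₁)].
= (0.0455/1.08)^(1.08/(1.08−0.0455)) = (0.04213)^(1.044) = 0.03665.

0.0367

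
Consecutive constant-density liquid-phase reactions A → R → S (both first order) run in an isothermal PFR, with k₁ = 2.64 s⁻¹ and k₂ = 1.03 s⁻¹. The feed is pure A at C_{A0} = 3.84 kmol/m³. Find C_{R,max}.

At the optimum, C_{R,max}/C_{A0} = (k₁/k₂)^[k₂/(k₂−k₁)].
= (2.64/1.03)^(1.03/(1.03−2.64)) = (2.563)^(-0.6398) = 0.5476.
C_{R,max} = 0.5476×3.84 = 2.10 kmol/m³.

2.10 kmol/m³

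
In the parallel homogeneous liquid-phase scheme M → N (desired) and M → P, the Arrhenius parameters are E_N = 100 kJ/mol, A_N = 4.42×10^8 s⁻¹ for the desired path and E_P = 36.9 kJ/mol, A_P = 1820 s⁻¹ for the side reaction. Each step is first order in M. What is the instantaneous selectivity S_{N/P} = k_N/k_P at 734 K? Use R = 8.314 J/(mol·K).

With equal orders, S_{N/P} = k_N/k_P = (A_N/A_P)·exp[(E_P−E_N)/(RT)].
(E_P−E_N)/(RT) = (36.9−100)×10³/(8.314×734) = -63100/6102 = -10.34.
k_N/k_P = (4.42×10^8/1820)·exp(-10.34) = 2.429×10^5 × 3.231×10^-5 = 7.85.

7.85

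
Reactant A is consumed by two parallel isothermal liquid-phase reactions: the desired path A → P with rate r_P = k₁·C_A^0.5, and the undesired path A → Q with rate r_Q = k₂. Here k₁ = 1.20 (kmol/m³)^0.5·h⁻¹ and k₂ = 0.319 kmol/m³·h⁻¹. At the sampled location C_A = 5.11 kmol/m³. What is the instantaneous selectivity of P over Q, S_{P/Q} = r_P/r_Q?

8.50

S_{P/Q} = r_P/r_Q = (k₁·C_A^0.5)/(k₂) = (k₁/k₂)·C_A^0.5.
= (1.20×5.110^0.5) / (0.319) = 2.713/0.3190 = 8.50.
Since the desired path is higher order in A, keeping C_A high (PFR or concentrated feed) favours P.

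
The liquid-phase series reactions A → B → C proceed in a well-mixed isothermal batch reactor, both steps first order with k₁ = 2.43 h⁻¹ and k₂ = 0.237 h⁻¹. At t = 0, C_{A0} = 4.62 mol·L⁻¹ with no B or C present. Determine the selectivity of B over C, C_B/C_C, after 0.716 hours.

8.83

For first-order series with pure A initially, C_B(t) = k₁C_{A0}/(k₂−k₁)·(e^(−k₁t) − e^(−k₂t)).
e^(−k₁t) = e^(−2.43×0.716) = e^(−1.740) = 0.1755; e^(−k₂t) = e^(−0.1697) = 0.8439.
C_B = 2.43×4.62/(0.237−2.43) × (0.1755−0.8439) = (-5.119)×(-0.6684) = 3.422 mol·L⁻¹.
C_A = C_{A0}e^(−k₁t) = 0.8110 mol·L⁻¹, so C_C = C_{A0}−C_A−C_B = 0.3874 mol·L⁻¹; C_B/C_C = 8.83.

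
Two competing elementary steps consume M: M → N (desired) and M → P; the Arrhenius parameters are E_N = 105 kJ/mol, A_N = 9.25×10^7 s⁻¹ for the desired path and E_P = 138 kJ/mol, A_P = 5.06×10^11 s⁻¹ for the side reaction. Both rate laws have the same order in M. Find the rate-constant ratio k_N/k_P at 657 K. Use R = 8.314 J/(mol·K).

0.0769

Since both paths have the same order in M, the concentration cancels and S_{N/P} = k_N/k_P = (A_N/A_P)·exp[(E_P−E_N)/(RT)].
(E_P−E_N)/(RT) = (138−105)×10³/(8.314×657) = 33000/5462 = 6.041.
k_N/k_P = (9.25×10^7/5.06×10^11)·exp(6.041) = 1.828×10^-4 × 420.5 = 0.0769.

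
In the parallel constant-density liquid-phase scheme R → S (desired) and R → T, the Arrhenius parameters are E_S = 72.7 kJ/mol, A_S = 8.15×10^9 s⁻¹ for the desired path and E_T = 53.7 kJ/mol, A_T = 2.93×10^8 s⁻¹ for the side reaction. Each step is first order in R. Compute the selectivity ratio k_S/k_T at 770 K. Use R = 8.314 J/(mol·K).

1.43

With equal orders, S_{S/T} = k_S/k_T = (A_S/A_T)·exp[(E_T−E_S)/(RT)].
(E_T−E_S)/(RT) = (53.7−72.7)×10³/(8.314×770) = -19000/6402 = -2.968.
k_S/k_T = (8.15×10^9/2.93×10^8)·exp(-2.968) = 27.82 × 0.05141 = 1.43.
Since E_S > E_T, raising the temperature improves selectivity toward S.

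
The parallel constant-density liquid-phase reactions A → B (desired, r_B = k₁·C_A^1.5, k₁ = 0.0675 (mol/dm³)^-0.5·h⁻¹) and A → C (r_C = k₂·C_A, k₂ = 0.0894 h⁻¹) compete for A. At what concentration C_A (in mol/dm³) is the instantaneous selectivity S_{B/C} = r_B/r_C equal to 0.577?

0.584 mol/dm³

S_{B/C} = (k₁/k₂)·C_A^0.5 ⇒ C_A = (S·k₂/k₁)^(2).
= (0.577×0.0894/0.0675)^(2) = (0.7642)^(2) = 0.584 mol/dm³.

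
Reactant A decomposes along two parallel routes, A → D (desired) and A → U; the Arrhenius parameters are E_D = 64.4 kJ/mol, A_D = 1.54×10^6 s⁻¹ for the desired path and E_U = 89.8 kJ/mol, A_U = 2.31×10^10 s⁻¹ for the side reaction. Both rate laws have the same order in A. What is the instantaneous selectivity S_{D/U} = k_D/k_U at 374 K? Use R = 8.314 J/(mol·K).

With equal orders, S_{D/U} = k_D/k_U = (A_D/A_U)·exp[(E_U−E_D)/(RT)].
(E_U−E_D)/(RT) = (89.8−64.4)×10³/(8.314×374) = 25400/3109 = 8.169.
k_D/k_U = (1.54×10^6/2.31×10^10)·exp(8.169) = 6.667×10^-5 × 3529 = 0.235.

0.235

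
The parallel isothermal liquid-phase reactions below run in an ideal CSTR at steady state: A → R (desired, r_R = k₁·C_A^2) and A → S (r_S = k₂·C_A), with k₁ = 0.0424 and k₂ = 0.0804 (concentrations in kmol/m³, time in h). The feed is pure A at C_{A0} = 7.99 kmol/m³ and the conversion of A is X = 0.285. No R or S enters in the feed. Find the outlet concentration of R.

1.71 kmol/m³

Exit C_A = C_{A0}(1−X) = 7.99×0.715 = 5.713 kmol/m³.
A CSTR operates uniformly at the exit composition, giving r_R = 1.384 and r_S = 0.4593 (each k·C_A^n at C_A = 5.713).
Fraction of consumed A going to R: r_R/(r_R+r_S) = 0.7508.
C_R = 0.7508·C_{A0}·X = 0.7508×7.99×0.285 = 1.71 kmol/m³.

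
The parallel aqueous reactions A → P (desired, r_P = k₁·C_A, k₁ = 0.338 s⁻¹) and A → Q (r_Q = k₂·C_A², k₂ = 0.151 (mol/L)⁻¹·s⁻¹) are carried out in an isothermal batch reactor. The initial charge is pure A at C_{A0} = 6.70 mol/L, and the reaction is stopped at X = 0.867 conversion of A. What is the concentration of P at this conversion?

C_A = C_{A0}(1−X) = 0.8911 mol/L.
Along a PFR/batch, dC_P/dC_A = −r_P/(r_P+r_Q) = −k₁/(k₁+k₂·C_A).
Integrating from C_{A0} to C_A: C_P = (0.338/0.151)·ln[(0.338+0.151·6.70)/(0.338+0.151·0.891)] = 2.238·ln(1.350/0.4726) = 2.349 mol/L.

2.35 mol/L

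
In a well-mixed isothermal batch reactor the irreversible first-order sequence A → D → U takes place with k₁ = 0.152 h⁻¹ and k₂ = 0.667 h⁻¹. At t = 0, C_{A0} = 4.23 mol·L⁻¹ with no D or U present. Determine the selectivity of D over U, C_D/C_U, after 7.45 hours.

0.159

The intermediate concentration in a first-order A→B→C sequence is C_D = k₁C_{A0}(e^(−k₁t) − e^(−k₂t))/(k₂−k₁).
e^(−k₁t) = e^(−0.152×7.45) = e^(−1.132) = 0.3223; e^(−k₂t) = e^(−4.969) = 0.006949.
C_D = 0.152×4.23/(0.667−0.152) × (0.3223−0.006949) = 1.248×0.3153 = 0.3937 mol·L⁻¹.
C_A = C_{A0}e^(−k₁t) = 1.363 mol·L⁻¹, so C_U = C_{A0}−C_A−C_D = 2.473 mol·L⁻¹; C_D/C_U = 0.159.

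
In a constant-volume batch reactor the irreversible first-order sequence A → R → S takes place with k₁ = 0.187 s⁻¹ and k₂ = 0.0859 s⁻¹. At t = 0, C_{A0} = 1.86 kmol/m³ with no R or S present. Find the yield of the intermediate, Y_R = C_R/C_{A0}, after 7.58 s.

0.516

For first-order series with pure A initially, C_R(t) = k₁C_{A0}/(k₂−k₁)·(e^(−k₁t) − e^(−k₂t)).
e^(−k₁t) = e^(−0.187×7.58) = e^(−1.417) = 0.2423; e^(−k₂t) = e^(−0.6511) = 0.5215.
C_R = 0.187×1.86/(0.0859−0.187) × (0.2423−0.5215) = (-3.440)×(-0.2791) = 0.9603 kmol/m³.
Y_R = C_R/C_{A0} = 0.9603/1.86 = 0.516.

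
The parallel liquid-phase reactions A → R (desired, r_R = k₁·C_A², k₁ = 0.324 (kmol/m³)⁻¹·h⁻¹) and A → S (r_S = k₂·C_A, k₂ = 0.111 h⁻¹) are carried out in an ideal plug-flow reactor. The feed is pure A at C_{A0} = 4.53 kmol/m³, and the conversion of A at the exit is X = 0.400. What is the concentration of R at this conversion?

C_A = C_{A0}(1−X) = 2.718 kmol/m³.
Along a PFR/batch, dC_S/dC_A = −r_S/(r_R+r_S) = −k₂/(k₂+k₁·C_A).
Integrating from C_{A0} to C_A: C_S = (0.111/0.324)·ln[(0.111+0.324·4.53)/(0.111+0.324·2.72)] = 0.3426·ln(1.579/0.9916) = 0.1593 kmol/m³.
Then C_R = (C_{A0}−C_A) − C_S = 1.812 − 0.1593 = 1.653 kmol/m³.

1.65 kmol/m³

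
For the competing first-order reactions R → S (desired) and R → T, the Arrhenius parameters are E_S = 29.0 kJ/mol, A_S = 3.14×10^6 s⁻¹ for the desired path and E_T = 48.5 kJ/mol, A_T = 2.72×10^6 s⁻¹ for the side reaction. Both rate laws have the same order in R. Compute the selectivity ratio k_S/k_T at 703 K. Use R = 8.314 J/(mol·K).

32.5

k_S/k_T = (A_S/A_T)·exp[−(E_S−E_T)/(RT)] = (A_S/A_T)·exp[(E_T−E_S)/(RT)].
(E_T−E_S)/(RT) = (48.5−29.0)×10³/(8.314×703) = 19500/5845 = 3.336.
k_S/k_T = (3.14×10^6/2.72×10^6)·exp(3.336) = 1.154 × 28.12 = 32.5.
Since E_S < E_T, lowering the temperature improves selectivity toward S.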